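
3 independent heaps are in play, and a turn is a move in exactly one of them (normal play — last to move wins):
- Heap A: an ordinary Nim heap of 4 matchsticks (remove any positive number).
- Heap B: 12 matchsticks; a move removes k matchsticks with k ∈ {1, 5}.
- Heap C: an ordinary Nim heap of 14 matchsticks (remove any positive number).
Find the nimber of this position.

10

Heap A is a plain Nim heap of size 4, so its Grundy value is 4.
For heap B, compute g(0), g(1), … with moves {1, 5}:
k:     0  1  2  3  4  5  6  7  8  9 10 11 12
g(k):  0  1  0  1  0  1  0  1  0  1  0  1  0
So g(12) = 0.
Heap C is a plain Nim heap of size 14, so its Grundy value is 14.
By the Sprague-Grundy theorem, the Grundy value of a sum of independent games is the XOR of the component values.
Combined value = 4 ⊕ 0 ⊕ 14 = 10.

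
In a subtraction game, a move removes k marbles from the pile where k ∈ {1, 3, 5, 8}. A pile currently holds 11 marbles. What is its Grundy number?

3

Grundy values for subtraction set {1, 3, 5, 8}:
k:     0  1  2  3  4  5  6  7  8  9 10 11
g(k):  0  1  0  1  0  1  0  1  2  3  2  3
So g(11) = 3.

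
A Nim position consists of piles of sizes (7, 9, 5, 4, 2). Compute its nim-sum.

13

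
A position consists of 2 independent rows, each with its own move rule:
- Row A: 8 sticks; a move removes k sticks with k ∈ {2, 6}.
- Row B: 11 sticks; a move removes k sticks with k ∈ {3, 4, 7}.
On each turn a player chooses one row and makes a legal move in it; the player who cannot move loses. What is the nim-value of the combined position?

0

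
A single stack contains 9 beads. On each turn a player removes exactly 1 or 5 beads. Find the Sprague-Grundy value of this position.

1

Compute g(0), g(1), … for moves {1, 5}:
g(0) = mex{} = 0
g(1) = mex{0} = 1
g(2) = mex{1} = 0
g(3) = mex{0} = 1
g(4) = mex{1} = 0
g(5) = mex{0} = 1
g(6) = mex{1} = 0
g(7) = mex{0} = 1
g(8) = mex{1} = 0
g(9) = mex{0} = 1
So g(9) = 1.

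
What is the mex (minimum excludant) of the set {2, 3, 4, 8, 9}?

0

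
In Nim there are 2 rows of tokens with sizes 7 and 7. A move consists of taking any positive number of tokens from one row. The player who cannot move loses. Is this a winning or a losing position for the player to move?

Compute the nim-sum pairwise:
7 XOR 7 = 0
The nim-sum is 0, so this is a P-position: the player to move is in a losing position under optimal play.

Losing position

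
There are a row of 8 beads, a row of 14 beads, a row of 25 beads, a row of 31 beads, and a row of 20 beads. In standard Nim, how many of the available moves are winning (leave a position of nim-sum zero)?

3

In binary:
  01000  (8)
  01110  (14)
  11001  (25)
  11111  (31)
  10100  (20)
  -----
  10100  (20)
The overall nim-sum is X = 20. A row of size p has a winning move iff p XOR X < p (reduce it to p XOR X).
  8: 8 XOR 20 = 28 ≥ 8 — no move.
  14: 14 XOR 20 = 26 ≥ 14 — no move.
  25: 25 XOR 20 = 13 < 25 — winning move (to 13).
  31: 31 XOR 20 = 11 < 31 — winning move (to 11).
  20: 20 XOR 20 = 0 < 20 — winning move (to 0).
That gives 3 winning moves.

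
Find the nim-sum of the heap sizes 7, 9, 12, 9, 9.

2

Write each in binary and XOR column by column:
  0111  (7)
  1001  (9)
  1100  (12)
  1001  (9)
  1001  (9)
  ----
  0010  (2)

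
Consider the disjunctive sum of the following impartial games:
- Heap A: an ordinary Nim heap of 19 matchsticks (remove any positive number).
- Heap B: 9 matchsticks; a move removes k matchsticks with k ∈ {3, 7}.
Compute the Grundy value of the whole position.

18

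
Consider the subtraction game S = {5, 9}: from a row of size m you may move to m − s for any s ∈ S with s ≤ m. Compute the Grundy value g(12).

Grundy values for subtraction set {5, 9}:
k:     0  1  2  3  4  5  6  7  8  9 10 11 12
g(k):  0  0  0  0  0  1  1  1  1  1  2  2  2
So g(12) = 2.

2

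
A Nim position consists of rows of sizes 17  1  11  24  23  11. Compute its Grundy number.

31

In binary:
  10001  (17)
  00001  (1)
  01011  (11)
  11000  (24)
  10111  (23)
  01011  (11)
  -----
  11111  (31)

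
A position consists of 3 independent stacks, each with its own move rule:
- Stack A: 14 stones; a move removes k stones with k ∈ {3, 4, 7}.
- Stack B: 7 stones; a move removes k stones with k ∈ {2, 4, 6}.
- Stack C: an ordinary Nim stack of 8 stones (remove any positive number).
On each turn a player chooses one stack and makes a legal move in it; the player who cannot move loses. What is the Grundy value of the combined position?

10

For stack A, compute g(0), g(1), … with moves {3, 4, 7}:
g(0) = mex{} = 0
g(1) = mex{} = 0
g(2) = mex{} = 0
g(3) = mex{0} = 1
g(4) = mex{0} = 1
g(5) = mex{0} = 1
g(6) = mex{0,1} = 2
g(7) = mex{0,1} = 2
g(8) = mex{0,1} = 2
g(9) = mex{0,1,2} = 3
g(10) = mex{1,2} = 0
g(11) = mex{1,2} = 0
g(12) = mex{1,2,3} = 0
g(13) = mex{0,2,3} = 1
g(14) = mex{0,2} = 1
So g(14) = 1.
For stack B, compute g(0), g(1), … with moves {2, 4, 6}:
k:     0  1  2  3  4  5  6  7
g(k):  0  0  1  1  2  2  3  3
So g(7) = 3.
Stack C is a plain Nim stack of size 8, so its Grundy value is 8.
By the Sprague-Grundy theorem, the Grundy value of a sum of independent games is the XOR of the component values.
Combined value = 1 ⊕ 3 ⊕ 8 = 10.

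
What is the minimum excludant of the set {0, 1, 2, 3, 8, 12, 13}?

4

The values 0, 1, 2, 3 are all present; 4 is the first non-negative integer missing from the set.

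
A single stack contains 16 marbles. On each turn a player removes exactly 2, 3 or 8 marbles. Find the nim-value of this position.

Compute g(0), g(1), … for moves {2, 3, 8}:
k:     0  1  2  3  4  5  6  7  8  9 10 11 12 13 14 15 16
g(k):  0  0  1  1  2  0  0  1  1  2  0  0  1  1  2  0  0
So g(16) = 0.

0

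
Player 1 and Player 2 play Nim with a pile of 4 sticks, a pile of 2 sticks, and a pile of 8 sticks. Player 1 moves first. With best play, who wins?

Player 1 wins

Nim-sum: 4 ^ 2 ^ 8 = 14.
The nim-sum is 14 ≠ 0, so this is an N-position: the player to move can win; Player 1 has a winning move.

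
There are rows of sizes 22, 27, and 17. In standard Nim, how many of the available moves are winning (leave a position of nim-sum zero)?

Nim-sum: 22 ^ 27 ^ 17 = 28.
The overall nim-sum is X = 28. A row of size p has a winning move iff p XOR X < p (reduce it to p XOR X).
  22: 22 XOR 28 = 10 < 22 — winning move (to 10).
  27: 27 XOR 28 = 7 < 27 — winning move (to 7).
  17: 17 XOR 28 = 13 < 17 — winning move (to 13).
That gives 3 winning moves.

3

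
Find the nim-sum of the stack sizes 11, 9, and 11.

9

Nim-sum: 11 ^ 9 ^ 11 = 9.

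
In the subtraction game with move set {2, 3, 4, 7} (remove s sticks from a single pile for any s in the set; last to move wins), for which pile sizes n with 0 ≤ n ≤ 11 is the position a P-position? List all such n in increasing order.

0, 1, 6, 11

Compute g(0), g(1), … for moves {2, 3, 4, 7}:
k:     0  1  2  3  4  5  6  7  8  9 10 11
g(k):  0  0  1  1  2  2  0  3  1  4  2  0
The P-positions (g = 0) in 0..11 are 0, 1, 6, 11.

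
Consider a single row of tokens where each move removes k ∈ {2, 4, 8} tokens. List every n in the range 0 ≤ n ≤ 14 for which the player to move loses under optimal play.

Build the Grundy sequence with g(k) = mex{g(k−s) : s ∈ {2, 4, 8}, s ≤ k}:
g(0) = mex{} = 0
g(1) = mex{} = 0
g(2) = mex{0} = 1
g(3) = mex{0} = 1
g(4) = mex{0,1} = 2
g(5) = mex{0,1} = 2
g(6) = mex{1,2} = 0
g(7) = mex{1,2} = 0
g(8) = mex{0,2} = 1
g(9) = mex{0,2} = 1
g(10) = mex{0,1} = 2
g(11) = mex{0,1} = 2
g(12) = mex{1,2} = 0
g(13) = mex{1,2} = 0
g(14) = mex{0,2} = 1
The P-positions (g = 0) in 0..14 are 0, 1, 6, 7, 12, 13.

0, 1, 6, 7, 12, 13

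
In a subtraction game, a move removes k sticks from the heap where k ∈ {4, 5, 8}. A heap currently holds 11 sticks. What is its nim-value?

Compute g(0), g(1), … for moves {4, 5, 8}:
g(0) = mex{} = 0
g(1) = mex{} = 0
g(2) = mex{} = 0
g(3) = mex{} = 0
g(4) = mex{0} = 1
g(5) = mex{0} = 1
g(6) = mex{0} = 1
g(7) = mex{0} = 1
g(8) = mex{0,1} = 2
g(9) = mex{0,1} = 2
g(10) = mex{0,1} = 2
g(11) = mex{0,1} = 2
So g(11) = 2.

2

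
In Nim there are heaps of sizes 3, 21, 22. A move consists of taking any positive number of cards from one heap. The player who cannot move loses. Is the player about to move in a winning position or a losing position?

Losing position

Bitwise XOR of the heap sizes:
  00011  (3)
  10101  (21)
  10110  (22)
  -----
  00000  (0)
The nim-sum is 0, so this is a P-position: the player to move is in a losing position under optimal play.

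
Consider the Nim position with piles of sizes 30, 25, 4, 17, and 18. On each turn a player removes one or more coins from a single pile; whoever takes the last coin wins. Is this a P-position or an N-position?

Compute the nim-sum pairwise:
30 ^ 25 = 7
7 ^ 4 = 3
3 ^ 17 = 18
18 ^ 18 = 0
The nim-sum is 0, so this is a P-position: the player to move is in a losing position under optimal play.

P-position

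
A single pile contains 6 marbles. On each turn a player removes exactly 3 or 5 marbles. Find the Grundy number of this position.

Grundy values for subtraction set {3, 5}:
k:     0  1  2  3  4  5  6
g(k):  0  0  0  1  1  1  2
So g(6) = 2.

2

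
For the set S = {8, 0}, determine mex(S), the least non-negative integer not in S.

0 is in the set but 1 is not, so the mex is 1.

1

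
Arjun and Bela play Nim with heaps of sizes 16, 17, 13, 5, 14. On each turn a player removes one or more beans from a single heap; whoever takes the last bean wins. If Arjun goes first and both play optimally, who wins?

Arjun wins

Bitwise XOR of the heap sizes:
  10000  (16)
  10001  (17)
  01101  (13)
  00101  (5)
  01110  (14)
  -----
  00111  (7)
The nim-sum is 7 ≠ 0, so this is an N-position: the player to move can win; Arjun has a winning move.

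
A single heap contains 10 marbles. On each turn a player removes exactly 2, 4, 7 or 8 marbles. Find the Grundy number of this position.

2

Grundy values for subtraction set {2, 4, 7, 8}:
g(0) = mex{} = 0
g(1) = mex{} = 0
g(2) = mex{0} = 1
g(3) = mex{0} = 1
g(4) = mex{0,1} = 2
g(5) = mex{0,1} = 2
g(6) = mex{1,2} = 0
g(7) = mex{0,1,2} = 3
g(8) = mex{0,2} = 1
g(9) = mex{0,1,2,3} = 4
g(10) = mex{0,1} = 2
So g(10) = 2.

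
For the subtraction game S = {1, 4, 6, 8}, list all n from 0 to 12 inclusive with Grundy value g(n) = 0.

0, 2, 5, 7, 12

Build the Grundy sequence with g(k) = mex{g(k−s) : s ∈ {1, 4, 6, 8}, s ≤ k}:
g(0) = mex{} = 0
g(1) = mex{0} = 1
g(2) = mex{1} = 0
g(3) = mex{0} = 1
g(4) = mex{0,1} = 2
g(5) = mex{1,2} = 0
g(6) = mex{0} = 1
g(7) = mex{1} = 0
g(8) = mex{0,2} = 1
g(9) = mex{0,1} = 2
g(10) = mex{0,1,2} = 3
g(11) = mex{0,1,3} = 2
g(12) = mex{1,2} = 0
The P-positions (g = 0) in 0..12 are 0, 2, 5, 7, 12.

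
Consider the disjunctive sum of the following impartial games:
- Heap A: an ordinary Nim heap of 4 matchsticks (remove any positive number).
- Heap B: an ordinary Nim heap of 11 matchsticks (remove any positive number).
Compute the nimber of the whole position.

Heap A is a plain Nim heap of size 4, so its Grundy value is 4.
Heap B is a plain Nim heap of size 11, so its Grundy value is 11.
The value of a disjunctive sum is the nim-sum of the parts.
Combined value = 4 ⊕ 11 = 15.

15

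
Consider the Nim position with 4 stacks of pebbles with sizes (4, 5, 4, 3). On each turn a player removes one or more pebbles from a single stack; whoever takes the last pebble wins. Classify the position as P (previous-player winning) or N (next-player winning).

Nim-sum: 4 ⊕ 5 ⊕ 4 ⊕ 3 = 6.
The nim-sum is 6 ≠ 0, so this is an N-position: the player to move can win.

N-position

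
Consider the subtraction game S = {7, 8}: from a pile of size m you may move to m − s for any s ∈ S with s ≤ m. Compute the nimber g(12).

1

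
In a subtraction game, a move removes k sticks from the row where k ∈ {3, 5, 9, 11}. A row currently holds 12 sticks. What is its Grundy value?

4

Build the Grundy sequence with g(k) = mex{g(k−s) : s ∈ {3, 5, 9, 11}, s ≤ k}:
k:     0  1  2  3  4  5  6  7  8  9 10 11 12
g(k):  0  0  0  1  1  1  2  2  0  3  3  1  4
So g(12) = 4.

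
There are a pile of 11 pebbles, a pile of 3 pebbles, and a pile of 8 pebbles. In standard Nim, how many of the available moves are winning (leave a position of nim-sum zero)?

0

Write each in binary and XOR column by column:
  1011  (11)
  0011  (3)
  1000  (8)
  ----
  0000  (0)
The nim-sum is already 0, so every move leaves a nonzero nim-sum — there are no winning moves.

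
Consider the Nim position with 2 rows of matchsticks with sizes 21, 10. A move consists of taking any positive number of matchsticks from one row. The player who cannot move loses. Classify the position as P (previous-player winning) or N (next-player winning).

N-position

Nim-sum: 21 ⊕ 10 = 31.
The nim-sum is 31 ≠ 0, so this is an N-position: the player to move can win.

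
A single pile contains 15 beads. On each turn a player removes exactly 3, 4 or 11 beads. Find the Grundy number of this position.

0

Compute g(0), g(1), … for moves {3, 4, 11}:
k:     0  1  2  3  4  5  6  7  8  9 10 11 12 13 14 15
g(k):  0  0  0  1  1  1  2  0  0  0  1  1  1  2  0  0
So g(15) = 0.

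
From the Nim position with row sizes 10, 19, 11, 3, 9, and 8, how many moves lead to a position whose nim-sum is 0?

Compute the nim-sum pairwise:
10 XOR 19 = 25
25 XOR 11 = 18
18 XOR 3 = 17
17 XOR 9 = 24
24 XOR 8 = 16
The overall nim-sum is X = 16. A row of size p has a winning move iff p XOR X < p (reduce it to p XOR X).
  10: 10 XOR 16 = 26 ≥ 10 — no move.
  19: 19 XOR 16 = 3 < 19 — winning move (to 3).
  11: 11 XOR 16 = 27 ≥ 11 — no move.
  3: 3 XOR 16 = 19 ≥ 3 — no move.
  9: 9 XOR 16 = 25 ≥ 9 — no move.
  8: 8 XOR 16 = 24 ≥ 8 — no move.
That gives 1 winning move.

1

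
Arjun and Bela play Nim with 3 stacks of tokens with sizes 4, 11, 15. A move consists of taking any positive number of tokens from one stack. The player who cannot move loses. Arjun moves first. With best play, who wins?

Bela wins

Compute the nim-sum pairwise:
4 ⊕ 11 = 15
15 ⊕ 15 = 0
The nim-sum is 0, so this is a P-position: the player to move is in a losing position under optimal play; Arjun is about to move from it and so loses — Bela wins.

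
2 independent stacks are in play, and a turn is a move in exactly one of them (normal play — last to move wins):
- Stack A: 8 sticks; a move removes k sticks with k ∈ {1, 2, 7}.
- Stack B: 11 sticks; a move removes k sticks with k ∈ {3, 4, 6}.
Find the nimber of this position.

Build the Grundy sequence for stack A with g(k) = mex{g(k−s) : s ∈ {1, 2, 7}, s ≤ k}:
g(0) = mex{} = 0
g(1) = mex{0} = 1
g(2) = mex{0,1} = 2
g(3) = mex{1,2} = 0
g(4) = mex{0,2} = 1
g(5) = mex{0,1} = 2
g(6) = mex{1,2} = 0
g(7) = mex{0,2} = 1
g(8) = mex{0,1} = 2
So g(8) = 2.
Grundy values for stack B (subtraction set {3, 4, 6}):
g(0) = mex{} = 0
g(1) = mex{} = 0
g(2) = mex{} = 0
g(3) = mex{0} = 1
g(4) = mex{0} = 1
g(5) = mex{0} = 1
g(6) = mex{0,1} = 2
g(7) = mex{0,1} = 2
g(8) = mex{0,1} = 2
g(9) = mex{1,2} = 0
g(10) = mex{1,2} = 0
g(11) = mex{1,2} = 0
So g(11) = 0.
The value of a disjunctive sum is the nim-sum of the parts.
Combined value = 2 ⊕ 0 = 2.

2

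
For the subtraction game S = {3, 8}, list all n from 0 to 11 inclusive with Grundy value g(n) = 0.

0, 1, 2, 6, 7, 11

Compute g(0), g(1), … for moves {3, 8}:
k:     0  1  2  3  4  5  6  7  8  9 10 11
g(k):  0  0  0  1  1  1  0  0  2  1  1  0
The P-positions (g = 0) in 0..11 are 0, 1, 2, 6, 7, 11.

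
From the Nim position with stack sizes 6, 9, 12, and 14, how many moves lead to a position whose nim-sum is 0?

3

Nim-sum: 6 ^ 9 ^ 12 ^ 14 = 13.
The overall nim-sum is X = 13. A stack of size p has a winning move iff p XOR X < p (reduce it to p XOR X).
  6: 6 XOR 13 = 11 ≥ 6 — no move.
  9: 9 XOR 13 = 4 < 9 — winning move (to 4).
  12: 12 XOR 13 = 1 < 12 — winning move (to 1).
  14: 14 XOR 13 = 3 < 14 — winning move (to 3).
That gives 3 winning moves.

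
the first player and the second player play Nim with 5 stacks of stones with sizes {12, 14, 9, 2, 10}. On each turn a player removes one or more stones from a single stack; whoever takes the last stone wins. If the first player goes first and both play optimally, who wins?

the first player wins

Compute the nim-sum pairwise:
12 ^ 14 = 2
2 ^ 9 = 11
11 ^ 2 = 9
9 ^ 10 = 3
The nim-sum is 3 ≠ 0, so this is an N-position: the player to move can win; the first player has a winning move.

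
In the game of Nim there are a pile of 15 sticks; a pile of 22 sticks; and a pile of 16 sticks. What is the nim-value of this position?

9

Compute the nim-sum pairwise:
15 ^ 22 = 25
25 ^ 16 = 9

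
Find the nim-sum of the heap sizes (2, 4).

In binary:
  010  (2)
  100  (4)
  ---
  110  (6)

6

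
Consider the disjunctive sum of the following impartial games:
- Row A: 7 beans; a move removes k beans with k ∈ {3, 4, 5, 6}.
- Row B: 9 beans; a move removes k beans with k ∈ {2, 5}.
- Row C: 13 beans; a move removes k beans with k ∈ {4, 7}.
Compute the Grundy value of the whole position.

3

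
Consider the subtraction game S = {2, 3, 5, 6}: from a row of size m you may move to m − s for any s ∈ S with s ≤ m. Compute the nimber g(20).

Compute g(0), g(1), … for moves {2, 3, 5, 6}:
k:     0  1  2  3  4  5  6  7  8  9 10 11 12 13 14 15 16 17 18 19 20
g(k):  0  0  1  1  2  2  3  3  0  0  1  1  2  2  3  3  0  0  1  1  2
So g(20) = 2.

2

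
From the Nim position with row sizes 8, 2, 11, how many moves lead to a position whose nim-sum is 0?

1

Nim-sum: 8 ^ 2 ^ 11 = 1.
The overall nim-sum is X = 1. A row of size p has a winning move iff p XOR X < p (reduce it to p XOR X).
  8: 8 XOR 1 = 9 ≥ 8 — no move.
  2: 2 XOR 1 = 3 ≥ 2 — no move.
  11: 11 XOR 1 = 10 < 11 — winning move (to 10).
That gives 1 winning move.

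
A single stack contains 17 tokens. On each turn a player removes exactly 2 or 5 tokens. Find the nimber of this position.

Build the Grundy sequence with g(k) = mex{g(k−s) : s ∈ {2, 5}, s ≤ k}:
k:     0  1  2  3  4  5  6  7  8  9 10 11 12 13 14 15 16 17
g(k):  0  0  1  1  0  2  1  0  0  1  1  0  2  1  0  0  1  1
So g(17) = 1.

1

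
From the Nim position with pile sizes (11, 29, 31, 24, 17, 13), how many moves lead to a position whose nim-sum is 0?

Write each in binary and XOR column by column:
  01011  (11)
  11101  (29)
  11111  (31)
  11000  (24)
  10001  (17)
  01101  (13)
  -----
  01101  (13)
The overall nim-sum is X = 13. A pile of size p has a winning move iff p XOR X < p (reduce it to p XOR X).
  11: 11 XOR 13 = 6 < 11 — winning move (to 6).
  29: 29 XOR 13 = 16 < 29 — winning move (to 16).
  31: 31 XOR 13 = 18 < 31 — winning move (to 18).
  24: 24 XOR 13 = 21 < 24 — winning move (to 21).
  17: 17 XOR 13 = 28 ≥ 17 — no move.
  13: 13 XOR 13 = 0 < 13 — winning move (to 0).
That gives 5 winning moves.

5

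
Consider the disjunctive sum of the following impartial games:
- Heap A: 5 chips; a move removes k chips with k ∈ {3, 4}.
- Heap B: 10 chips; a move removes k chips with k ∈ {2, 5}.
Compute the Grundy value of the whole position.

Build the Grundy sequence for heap A with g(k) = mex{g(k−s) : s ∈ {3, 4}, s ≤ k}:
g(0) = mex{} = 0
g(1) = mex{} = 0
g(2) = mex{} = 0
g(3) = mex{0} = 1
g(4) = mex{0} = 1
g(5) = mex{0} = 1
So g(5) = 1.
Build the Grundy sequence for heap B with g(k) = mex{g(k−s) : s ∈ {2, 5}, s ≤ k}:
k:     0  1  2  3  4  5  6  7  8  9 10
g(k):  0  0  1  1  0  2  1  0  0  1  1
So g(10) = 1.
The value of a disjunctive sum is the nim-sum of the parts.
Combined value = 1 ⊕ 1 = 0.

0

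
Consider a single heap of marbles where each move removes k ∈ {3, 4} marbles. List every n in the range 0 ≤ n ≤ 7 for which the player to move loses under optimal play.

Build the Grundy sequence with g(k) = mex{g(k−s) : s ∈ {3, 4}, s ≤ k}:
k:     0  1  2  3  4  5  6  7
g(k):  0  0  0  1  1  1  2  0
The P-positions (g = 0) in 0..7 are 0, 1, 2, 7.

0, 1, 2, 7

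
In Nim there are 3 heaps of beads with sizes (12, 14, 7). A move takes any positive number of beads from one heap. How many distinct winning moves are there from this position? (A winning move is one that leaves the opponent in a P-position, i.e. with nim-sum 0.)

3

Bitwise XOR of the heap sizes:
  1100  (12)
  1110  (14)
  0111  (7)
  ----
  0101  (5)
The overall nim-sum is X = 5. A heap of size p has a winning move iff p XOR X < p (reduce it to p XOR X).
  12: 12 XOR 5 = 9 < 12 — winning move (to 9).
  14: 14 XOR 5 = 11 < 14 — winning move (to 11).
  7: 7 XOR 5 = 2 < 7 — winning move (to 2).
That gives 3 winning moves.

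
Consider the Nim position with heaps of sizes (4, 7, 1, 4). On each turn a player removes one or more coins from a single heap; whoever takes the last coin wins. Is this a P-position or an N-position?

Nim-sum: 4 XOR 7 XOR 1 XOR 4 = 6.
The nim-sum is 6 ≠ 0, so this is an N-position: the player to move can win.

N-position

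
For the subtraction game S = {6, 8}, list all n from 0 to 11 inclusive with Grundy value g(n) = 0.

0, 1, 2, 3, 4, 5

Grundy values for subtraction set {6, 8}:
k:     0  1  2  3  4  5  6  7  8  9 10 11
g(k):  0  0  0  0  0  0  1  1  1  1  1  1
The P-positions (g = 0) in 0..11 are 0, 1, 2, 3, 4, 5.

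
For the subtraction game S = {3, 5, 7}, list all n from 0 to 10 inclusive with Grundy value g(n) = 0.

0, 1, 2, 10

Grundy values for subtraction set {3, 5, 7}:
k:     0  1  2  3  4  5  6  7  8  9 10
g(k):  0  0  0  1  1  1  2  2  2  3  0
The P-positions (g = 0) in 0..10 are 0, 1, 2, 10.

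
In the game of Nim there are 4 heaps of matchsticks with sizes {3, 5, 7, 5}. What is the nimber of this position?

In binary:
  011  (3)
  101  (5)
  111  (7)
  101  (5)
  ---
  100  (4)

4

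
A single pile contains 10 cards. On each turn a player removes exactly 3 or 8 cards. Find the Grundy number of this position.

1

Grundy values for subtraction set {3, 8}:
g(0) = mex{} = 0
g(1) = mex{} = 0
g(2) = mex{} = 0
g(3) = mex{0} = 1
g(4) = mex{0} = 1
g(5) = mex{0} = 1
g(6) = mex{1} = 0
g(7) = mex{1} = 0
g(8) = mex{0,1} = 2
g(9) = mex{0} = 1
g(10) = mex{0} = 1
So g(10) = 1.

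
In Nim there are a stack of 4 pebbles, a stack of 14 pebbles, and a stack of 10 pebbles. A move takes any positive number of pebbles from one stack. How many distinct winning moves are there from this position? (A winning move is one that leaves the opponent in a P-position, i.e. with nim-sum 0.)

0

Compute the nim-sum pairwise:
4 ⊕ 14 = 10
10 ⊕ 10 = 0
The nim-sum is already 0, so every move leaves a nonzero nim-sum — there are no winning moves.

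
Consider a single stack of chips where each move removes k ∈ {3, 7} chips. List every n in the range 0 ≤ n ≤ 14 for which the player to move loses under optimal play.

0, 1, 2, 6, 10, 11, 12

Grundy values for subtraction set {3, 7}:
k:     0  1  2  3  4  5  6  7  8  9 10 11 12 13 14
g(k):  0  0  0  1  1  1  0  2  2  1  0  0  0  1  1
The P-positions (g = 0) in 0..14 are 0, 1, 2, 6, 10, 11, 12.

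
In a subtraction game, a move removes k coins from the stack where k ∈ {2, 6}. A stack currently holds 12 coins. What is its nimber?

Grundy values for subtraction set {2, 6}:
g(0) = mex{} = 0
g(1) = mex{} = 0
g(2) = mex{0} = 1
g(3) = mex{0} = 1
g(4) = mex{1} = 0
g(5) = mex{1} = 0
g(6) = mex{0} = 1
g(7) = mex{0} = 1
g(8) = mex{1} = 0
g(9) = mex{1} = 0
g(10) = mex{0} = 1
g(11) = mex{0} = 1
g(12) = mex{1} = 0
So g(12) = 0.

0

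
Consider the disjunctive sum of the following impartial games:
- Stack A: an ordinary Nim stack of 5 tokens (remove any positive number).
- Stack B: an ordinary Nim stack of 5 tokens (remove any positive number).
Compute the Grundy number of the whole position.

0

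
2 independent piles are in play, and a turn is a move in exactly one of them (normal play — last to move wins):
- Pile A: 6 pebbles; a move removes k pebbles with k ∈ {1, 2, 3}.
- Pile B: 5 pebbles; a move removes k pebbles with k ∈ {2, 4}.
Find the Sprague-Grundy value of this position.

Build the Grundy sequence for pile A with g(k) = mex{g(k−s) : s ∈ {1, 2, 3}, s ≤ k}:
g(0) = mex{} = 0
g(1) = mex{0} = 1
g(2) = mex{0,1} = 2
g(3) = mex{0,1,2} = 3
g(4) = mex{1,2,3} = 0
g(5) = mex{0,2,3} = 1
g(6) = mex{0,1,3} = 2
So g(6) = 2.
Build the Grundy sequence for pile B with g(k) = mex{g(k−s) : s ∈ {2, 4}, s ≤ k}:
k:     0  1  2  3  4  5
g(k):  0  0  1  1  2  2
So g(5) = 2.
The value of a disjunctive sum is the nim-sum of the parts.
Combined value = 2 ⊕ 2 = 0.

0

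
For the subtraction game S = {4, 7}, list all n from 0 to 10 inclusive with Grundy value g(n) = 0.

0, 1, 2, 3

Compute g(0), g(1), … for moves {4, 7}:
g(0) = mex{} = 0
g(1) = mex{} = 0
g(2) = mex{} = 0
g(3) = mex{} = 0
g(4) = mex{0} = 1
g(5) = mex{0} = 1
g(6) = mex{0} = 1
g(7) = mex{0} = 1
g(8) = mex{0,1} = 2
g(9) = mex{0,1} = 2
g(10) = mex{0,1} = 2
The P-positions (g = 0) in 0..10 are 0, 1, 2, 3.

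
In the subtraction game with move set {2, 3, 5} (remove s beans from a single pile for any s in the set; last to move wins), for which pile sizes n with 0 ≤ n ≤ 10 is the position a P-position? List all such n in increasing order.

Compute g(0), g(1), … for moves {2, 3, 5}:
k:     0  1  2  3  4  5  6  7  8  9 10
g(k):  0  0  1  1  2  2  3  0  0  1  1
The P-positions (g = 0) in 0..10 are 0, 1, 7, 8.

0, 1, 7, 8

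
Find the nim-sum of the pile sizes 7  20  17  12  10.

Compute the nim-sum pairwise:
7 ^ 20 = 19
19 ^ 17 = 2
2 ^ 12 = 14
14 ^ 10 = 4

4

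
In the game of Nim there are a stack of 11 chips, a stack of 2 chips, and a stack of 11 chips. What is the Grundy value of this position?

Nim-sum: 11 ⊕ 2 ⊕ 11 = 2.

2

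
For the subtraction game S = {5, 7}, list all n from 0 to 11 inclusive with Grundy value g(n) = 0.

Compute g(0), g(1), … for moves {5, 7}:
g(0) = mex{} = 0
g(1) = mex{} = 0
g(2) = mex{} = 0
g(3) = mex{} = 0
g(4) = mex{} = 0
g(5) = mex{0} = 1
g(6) = mex{0} = 1
g(7) = mex{0} = 1
g(8) = mex{0} = 1
g(9) = mex{0} = 1
g(10) = mex{0,1} = 2
g(11) = mex{0,1} = 2
The P-positions (g = 0) in 0..11 are 0, 1, 2, 3, 4.

0, 1, 2, 3, 4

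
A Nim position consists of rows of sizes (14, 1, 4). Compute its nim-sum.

11

Compute the nim-sum pairwise:
14 ^ 1 = 15
15 ^ 4 = 11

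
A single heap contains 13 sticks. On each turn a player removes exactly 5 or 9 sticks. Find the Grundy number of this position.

Compute g(0), g(1), … for moves {5, 9}:
k:     0  1  2  3  4  5  6  7  8  9 10 11 12 13
g(k):  0  0  0  0  0  1  1  1  1  1  2  2  2  2
So g(13) = 2.

2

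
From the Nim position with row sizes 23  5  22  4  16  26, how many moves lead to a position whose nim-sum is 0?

Nim-sum: 23 XOR 5 XOR 22 XOR 4 XOR 16 XOR 26 = 10.
The overall nim-sum is X = 10. A row of size p has a winning move iff p XOR X < p (reduce it to p XOR X).
  23: 23 XOR 10 = 29 ≥ 23 — no move.
  5: 5 XOR 10 = 15 ≥ 5 — no move.
  22: 22 XOR 10 = 28 ≥ 22 — no move.
  4: 4 XOR 10 = 14 ≥ 4 — no move.
  16: 16 XOR 10 = 26 ≥ 16 — no move.
  26: 26 XOR 10 = 16 < 26 — winning move (to 16).
That gives 1 winning move.

1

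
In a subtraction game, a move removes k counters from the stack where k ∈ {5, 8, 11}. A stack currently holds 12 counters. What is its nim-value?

Grundy values for subtraction set {5, 8, 11}:
g(0) = mex{} = 0
g(1) = mex{} = 0
g(2) = mex{} = 0
g(3) = mex{} = 0
g(4) = mex{} = 0
g(5) = mex{0} = 1
g(6) = mex{0} = 1
g(7) = mex{0} = 1
g(8) = mex{0} = 1
g(9) = mex{0} = 1
g(10) = mex{0,1} = 2
g(11) = mex{0,1} = 2
g(12) = mex{0,1} = 2
So g(12) = 2.

2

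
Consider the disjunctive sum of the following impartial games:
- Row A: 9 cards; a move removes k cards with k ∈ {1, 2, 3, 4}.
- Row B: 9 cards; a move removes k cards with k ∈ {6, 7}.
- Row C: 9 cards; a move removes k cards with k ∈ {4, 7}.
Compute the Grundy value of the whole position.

Build the Grundy sequence for row A with g(k) = mex{g(k−s) : s ∈ {1, 2, 3, 4}, s ≤ k}:
g(0) = mex{} = 0
g(1) = mex{0} = 1
g(2) = mex{0,1} = 2
g(3) = mex{0,1,2} = 3
g(4) = mex{0,1,2,3} = 4
g(5) = mex{1,2,3,4} = 0
g(6) = mex{0,2,3,4} = 1
g(7) = mex{0,1,3,4} = 2
g(8) = mex{0,1,2,4} = 3
g(9) = mex{0,1,2,3} = 4
So g(9) = 4.
Grundy values for row B (subtraction set {6, 7}):
k:     0  1  2  3  4  5  6  7  8  9
g(k):  0  0  0  0  0  0  1  1  1  1
So g(9) = 1.
For row C, compute g(0), g(1), … with moves {4, 7}:
g(0) = mex{} = 0
g(1) = mex{} = 0
g(2) = mex{} = 0
g(3) = mex{} = 0
g(4) = mex{0} = 1
g(5) = mex{0} = 1
g(6) = mex{0} = 1
g(7) = mex{0} = 1
g(8) = mex{0,1} = 2
g(9) = mex{0,1} = 2
So g(9) = 2.
By the Sprague-Grundy theorem, the Grundy value of a sum of independent games is the XOR of the component values.
Combined value = 4 ⊕ 1 ⊕ 2 = 7.

7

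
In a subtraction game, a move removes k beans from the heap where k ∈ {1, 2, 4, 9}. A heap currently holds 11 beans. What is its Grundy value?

0

Grundy values for subtraction set {1, 2, 4, 9}:
g(0) = mex{} = 0
g(1) = mex{0} = 1
g(2) = mex{0,1} = 2
g(3) = mex{1,2} = 0
g(4) = mex{0,2} = 1
g(5) = mex{0,1} = 2
g(6) = mex{1,2} = 0
g(7) = mex{0,2} = 1
g(8) = mex{0,1} = 2
g(9) = mex{0,1,2} = 3
g(10) = mex{0,1,2,3} = 4
g(11) = mex{1,2,3,4} = 0
So g(11) = 0.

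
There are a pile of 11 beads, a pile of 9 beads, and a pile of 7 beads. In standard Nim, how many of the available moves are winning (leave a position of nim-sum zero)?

In binary:
  1011  (11)
  1001  (9)
  0111  (7)
  ----
  0101  (5)
The overall nim-sum is X = 5. A pile of size p has a winning move iff p XOR X < p (reduce it to p XOR X).
  11: 11 XOR 5 = 14 ≥ 11 — no move.
  9: 9 XOR 5 = 12 ≥ 9 — no move.
  7: 7 XOR 5 = 2 < 7 — winning move (to 2).
That gives 1 winning move.

1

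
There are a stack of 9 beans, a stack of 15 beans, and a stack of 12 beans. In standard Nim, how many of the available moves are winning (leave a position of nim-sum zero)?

Compute the nim-sum pairwise:
9 XOR 15 = 6
6 XOR 12 = 10
The overall nim-sum is X = 10. A stack of size p has a winning move iff p XOR X < p (reduce it to p XOR X).
  9: 9 XOR 10 = 3 < 9 — winning move (to 3).
  15: 15 XOR 10 = 5 < 15 — winning move (to 5).
  12: 12 XOR 10 = 6 < 12 — winning move (to 6).
That gives 3 winning moves.

3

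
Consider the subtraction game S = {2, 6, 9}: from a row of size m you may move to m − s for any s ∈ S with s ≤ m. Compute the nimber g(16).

0

Compute g(0), g(1), … for moves {2, 6, 9}:
k:     0  1  2  3  4  5  6  7  8  9 10 11 12 13 14 15 16
g(k):  0  0  1  1  0  0  1  1  0  2  1  3  0  2  1  0  0
So g(16) = 0.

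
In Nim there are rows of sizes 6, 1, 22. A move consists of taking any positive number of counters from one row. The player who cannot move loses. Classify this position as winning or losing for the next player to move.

Winning position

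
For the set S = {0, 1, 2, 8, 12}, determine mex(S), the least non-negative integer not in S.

3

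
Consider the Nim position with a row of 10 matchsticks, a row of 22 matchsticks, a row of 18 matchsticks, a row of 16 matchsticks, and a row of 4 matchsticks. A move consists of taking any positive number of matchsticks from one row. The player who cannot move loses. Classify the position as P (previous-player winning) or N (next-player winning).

Nim-sum: 10 ⊕ 22 ⊕ 18 ⊕ 16 ⊕ 4 = 26.
The nim-sum is 26 ≠ 0, so this is an N-position: the player to move can win.

N-position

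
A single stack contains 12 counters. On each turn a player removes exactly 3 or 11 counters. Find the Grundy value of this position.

2

Build the Grundy sequence with g(k) = mex{g(k−s) : s ∈ {3, 11}, s ≤ k}:
g(0) = mex{} = 0
g(1) = mex{} = 0
g(2) = mex{} = 0
g(3) = mex{0} = 1
g(4) = mex{0} = 1
g(5) = mex{0} = 1
g(6) = mex{1} = 0
g(7) = mex{1} = 0
g(8) = mex{1} = 0
g(9) = mex{0} = 1
g(10) = mex{0} = 1
g(11) = mex{0} = 1
g(12) = mex{0,1} = 2
So g(12) = 2.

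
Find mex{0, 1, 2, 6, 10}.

The values 0, 1, 2 are all present; 3 is the first non-negative integer missing from the set.

3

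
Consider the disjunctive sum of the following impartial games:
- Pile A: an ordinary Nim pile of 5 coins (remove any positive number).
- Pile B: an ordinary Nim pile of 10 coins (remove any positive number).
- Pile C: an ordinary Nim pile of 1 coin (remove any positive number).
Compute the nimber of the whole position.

14

Pile A is a plain Nim pile of size 5, so its Grundy value is 5.
Pile B is a plain Nim pile of size 10, so its Grundy value is 10.
Pile C is a plain Nim pile of size 1, so its Grundy value is 1.
The value of a disjunctive sum is the nim-sum of the parts.
Combined value = 5 XOR 10 XOR 1 = 14.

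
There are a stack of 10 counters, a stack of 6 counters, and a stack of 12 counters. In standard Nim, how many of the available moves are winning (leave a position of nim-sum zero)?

0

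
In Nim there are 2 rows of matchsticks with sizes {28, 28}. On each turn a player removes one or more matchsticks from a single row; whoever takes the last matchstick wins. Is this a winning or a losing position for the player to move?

Losing position

Compute the nim-sum pairwise:
28 ^ 28 = 0
The nim-sum is 0, so this is a P-position: the player to move is in a losing position under optimal play.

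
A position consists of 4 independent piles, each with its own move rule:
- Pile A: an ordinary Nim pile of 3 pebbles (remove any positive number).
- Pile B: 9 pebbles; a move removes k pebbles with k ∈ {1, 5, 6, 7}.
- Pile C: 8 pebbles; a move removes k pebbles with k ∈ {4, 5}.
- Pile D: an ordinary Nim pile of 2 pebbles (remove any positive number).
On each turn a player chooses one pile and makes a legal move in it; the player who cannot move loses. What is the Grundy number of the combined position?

Pile A is a plain Nim pile of size 3, so its Grundy value is 3.
Grundy values for pile B (subtraction set {1, 5, 6, 7}):
k:     0  1  2  3  4  5  6  7  8  9
g(k):  0  1  0  1  0  1  2  3  2  3
So g(9) = 3.
Build the Grundy sequence for pile C with g(k) = mex{g(k−s) : s ∈ {4, 5}, s ≤ k}:
g(0) = mex{} = 0
g(1) = mex{} = 0
g(2) = mex{} = 0
g(3) = mex{} = 0
g(4) = mex{0} = 1
g(5) = mex{0} = 1
g(6) = mex{0} = 1
g(7) = mex{0} = 1
g(8) = mex{0,1} = 2
So g(8) = 2.
Pile D is a plain Nim pile of size 2, so its Grundy value is 2.
By the Sprague-Grundy theorem, the Grundy value of a sum of independent games is the XOR of the component values.
Combined value = 3 ⊕ 3 ⊕ 2 ⊕ 2 = 0.

0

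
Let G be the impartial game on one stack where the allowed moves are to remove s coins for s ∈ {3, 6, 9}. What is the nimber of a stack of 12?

0

Build the Grundy sequence with g(k) = mex{g(k−s) : s ∈ {3, 6, 9}, s ≤ k}:
g(0) = mex{} = 0
g(1) = mex{} = 0
g(2) = mex{} = 0
g(3) = mex{0} = 1
g(4) = mex{0} = 1
g(5) = mex{0} = 1
g(6) = mex{0,1} = 2
g(7) = mex{0,1} = 2
g(8) = mex{0,1} = 2
g(9) = mex{0,1,2} = 3
g(10) = mex{0,1,2} = 3
g(11) = mex{0,1,2} = 3
g(12) = mex{1,2,3} = 0
So g(12) = 0.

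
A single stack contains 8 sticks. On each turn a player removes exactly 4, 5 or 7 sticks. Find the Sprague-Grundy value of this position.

2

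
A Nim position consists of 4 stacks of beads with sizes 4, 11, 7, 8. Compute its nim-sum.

0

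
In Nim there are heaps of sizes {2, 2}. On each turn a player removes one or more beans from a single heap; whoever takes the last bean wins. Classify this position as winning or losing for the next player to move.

Nim-sum: 2 XOR 2 = 0.
The nim-sum is 0, so this is a P-position: the player to move is in a losing position under optimal play.

Losing position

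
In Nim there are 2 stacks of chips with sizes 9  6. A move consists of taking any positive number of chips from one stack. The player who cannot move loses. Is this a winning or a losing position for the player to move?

Winning position

Nim-sum: 9 ^ 6 = 15.
The nim-sum is 15 ≠ 0, so this is an N-position: the player to move can win.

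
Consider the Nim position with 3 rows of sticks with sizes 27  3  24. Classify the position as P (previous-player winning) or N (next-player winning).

P-position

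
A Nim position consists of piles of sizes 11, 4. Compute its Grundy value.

Compute the nim-sum pairwise:
11 ⊕ 4 = 15

15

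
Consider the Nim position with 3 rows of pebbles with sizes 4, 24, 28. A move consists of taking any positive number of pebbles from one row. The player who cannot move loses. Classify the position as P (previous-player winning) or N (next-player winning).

P-position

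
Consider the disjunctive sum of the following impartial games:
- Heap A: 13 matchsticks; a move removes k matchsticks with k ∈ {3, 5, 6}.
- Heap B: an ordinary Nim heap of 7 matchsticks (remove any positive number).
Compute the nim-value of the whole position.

6

For heap A, compute g(0), g(1), … with moves {3, 5, 6}:
g(0) = mex{} = 0
g(1) = mex{} = 0
g(2) = mex{} = 0
g(3) = mex{0} = 1
g(4) = mex{0} = 1
g(5) = mex{0} = 1
g(6) = mex{0,1} = 2
g(7) = mex{0,1} = 2
g(8) = mex{0,1} = 2
g(9) = mex{1,2} = 0
g(10) = mex{1,2} = 0
g(11) = mex{1,2} = 0
g(12) = mex{0,2} = 1
g(13) = mex{0,2} = 1
So g(13) = 1.
Heap B is a plain Nim heap of size 7, so its Grundy value is 7.
By the Sprague-Grundy theorem, the Grundy value of a sum of independent games is the XOR of the component values.
Combined value = 1 XOR 7 = 6.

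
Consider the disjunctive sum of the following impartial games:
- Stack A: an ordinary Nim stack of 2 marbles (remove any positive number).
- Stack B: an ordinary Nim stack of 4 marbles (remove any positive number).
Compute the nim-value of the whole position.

Stack A is a plain Nim stack of size 2, so its Grundy value is 2.
Stack B is a plain Nim stack of size 4, so its Grundy value is 4.
The value of a disjunctive sum is the nim-sum of the parts.
Combined value = 2 ⊕ 4 = 6.

6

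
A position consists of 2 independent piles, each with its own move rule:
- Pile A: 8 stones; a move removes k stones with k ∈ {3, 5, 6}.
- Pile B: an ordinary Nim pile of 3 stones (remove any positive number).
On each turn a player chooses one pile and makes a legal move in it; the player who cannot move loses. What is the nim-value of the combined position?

For pile A, compute g(0), g(1), … with moves {3, 5, 6}:
g(0) = mex{} = 0
g(1) = mex{} = 0
g(2) = mex{} = 0
g(3) = mex{0} = 1
g(4) = mex{0} = 1
g(5) = mex{0} = 1
g(6) = mex{0,1} = 2
g(7) = mex{0,1} = 2
g(8) = mex{0,1} = 2
So g(8) = 2.
Pile B is a plain Nim pile of size 3, so its Grundy value is 3.
The value of a disjunctive sum is the nim-sum of the parts.
Combined value = 2 XOR 3 = 1.

1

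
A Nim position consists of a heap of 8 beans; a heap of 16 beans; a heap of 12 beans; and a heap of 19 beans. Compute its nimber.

7

Write each in binary and XOR column by column:
  01000  (8)
  10000  (16)
  01100  (12)
  10011  (19)
  -----
  00111  (7)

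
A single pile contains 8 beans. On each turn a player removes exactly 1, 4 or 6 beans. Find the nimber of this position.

1

Build the Grundy sequence with g(k) = mex{g(k−s) : s ∈ {1, 4, 6}, s ≤ k}:
k:     0  1  2  3  4  5  6  7  8
g(k):  0  1  0  1  2  0  1  0  1
So g(8) = 1.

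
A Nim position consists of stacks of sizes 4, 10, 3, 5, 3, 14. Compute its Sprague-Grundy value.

5

In binary:
  0100  (4)
  1010  (10)
  0011  (3)
  0101  (5)
  0011  (3)
  1110  (14)
  ----
  0101  (5)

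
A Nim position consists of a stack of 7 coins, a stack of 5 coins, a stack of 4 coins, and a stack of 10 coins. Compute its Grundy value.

12

Nim-sum: 7 ⊕ 5 ⊕ 4 ⊕ 10 = 12.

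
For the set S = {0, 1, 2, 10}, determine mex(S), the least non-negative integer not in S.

3

The values 0, 1, 2 are all present; 3 is the first non-negative integer missing from the set.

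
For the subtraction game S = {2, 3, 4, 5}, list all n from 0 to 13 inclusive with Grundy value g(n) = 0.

0, 1, 7, 8

Build the Grundy sequence with g(k) = mex{g(k−s) : s ∈ {2, 3, 4, 5}, s ≤ k}:
g(0) = mex{} = 0
g(1) = mex{} = 0
g(2) = mex{0} = 1
g(3) = mex{0} = 1
g(4) = mex{0,1} = 2
g(5) = mex{0,1} = 2
g(6) = mex{0,1,2} = 3
g(7) = mex{1,2} = 0
g(8) = mex{1,2,3} = 0
g(9) = mex{0,2,3} = 1
g(10) = mex{0,2,3} = 1
g(11) = mex{0,1,3} = 2
g(12) = mex{0,1} = 2
g(13) = mex{0,1,2} = 3
The P-positions (g = 0) in 0..13 are 0, 1, 7, 8.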